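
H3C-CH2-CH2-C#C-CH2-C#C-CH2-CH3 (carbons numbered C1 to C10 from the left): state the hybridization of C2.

sp³

C2 is sp3: 4 σ bonds, 4 electron-density regions.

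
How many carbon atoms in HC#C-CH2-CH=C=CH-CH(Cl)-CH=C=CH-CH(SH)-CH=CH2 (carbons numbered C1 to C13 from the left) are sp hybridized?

4

C1: sp ✓
C2: sp ✓
C3: sp3
C4: sp2
C5: sp ✓
C6: sp2
C7: sp3
C8: sp2
C9: sp ✓
C10: sp2
C11: sp3
C12: sp2
C13: sp2
C1, C2, C5, C9 → 4 sp carbons.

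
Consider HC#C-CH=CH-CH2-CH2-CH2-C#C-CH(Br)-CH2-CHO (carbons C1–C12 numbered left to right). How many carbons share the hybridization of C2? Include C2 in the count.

C2 is sp (two π bonds).
C1: sp ✓
C2: sp ✓
C3: sp2
C4: sp2
C5: sp3
C6: sp3
C7: sp3
C8: sp ✓
C9: sp ✓
C10: sp3
C11: sp3
C12: sp2
4 carbons are sp.

4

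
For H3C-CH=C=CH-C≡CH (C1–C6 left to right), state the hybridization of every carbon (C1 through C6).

C1 (4 σ bonds) has steric number 4: sp3.
C2: 3 σ bonds, plus one π bond; 3 regions of electron density → sp2.
C3: 2 σ bonds, plus two π bonds; 2 regions of electron density → sp.
C4 has 3 σ bonds, plus one π bond: steric number 3 → sp2.
C5 (2 σ bonds, plus two π bonds) has steric number 2: sp.
C6: 2 σ bonds, plus two π bonds — 2 electron domains, sp.

C1 sp3, C2 sp2, C3 sp, C4 sp2, C5 sp, C6 sp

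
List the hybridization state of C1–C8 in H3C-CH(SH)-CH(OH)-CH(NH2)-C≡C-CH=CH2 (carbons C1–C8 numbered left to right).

C1 sp3, C2 sp3, C3 sp3, C4 sp3, C5 sp, C6 sp, C7 sp2, C8 sp2

C1 is sp3: 4 σ bonds, 4 electron-density regions.
C2: 4 σ bonds; 4 regions of electron density → sp3.
C3 — 4 σ bonds. Steric number 4, so sp3.
C4: 4 σ bonds; 4 regions of electron density → sp3.
C5 carries 2 σ bonds, plus two π bonds, giving a steric number of 2, so it is sp.
C6 — 2 σ bonds, plus two π bonds. Steric number 2, so sp.
C7 is sp2: 3 σ bonds, plus one π bond, 3 electron-density regions.
C8 is sp2: 3 σ bonds, plus one π bond, 3 electron-density regions.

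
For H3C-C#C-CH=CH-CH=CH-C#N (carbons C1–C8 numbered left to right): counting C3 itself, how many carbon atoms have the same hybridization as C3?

3

C3 is sp (two π bonds).
C1: sp3
C2: sp ✓
C3: sp ✓
C4: sp2
C5: sp2
C6: sp2
C7: sp2
C8: sp ✓
3 carbons are sp.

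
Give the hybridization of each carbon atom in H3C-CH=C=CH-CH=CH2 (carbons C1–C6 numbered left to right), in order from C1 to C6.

C1 has 4 σ bonds: steric number 4 → sp3.
C2 — 3 σ bonds, plus one π bond. Steric number 3, so sp2.
C3 carries 2 σ bonds, plus two π bonds, giving a steric number of 2, so it is sp.
C4 is sp2: 3 σ bonds, plus one π bond, 3 electron-density regions.
C5: 3 σ bonds, plus one π bond; 3 regions of electron density → sp2.
C6 (3 σ bonds, plus one π bond) has steric number 3: sp2.

C1 sp3, C2 sp2, C3 sp, C4 sp2, C5 sp2, C6 sp2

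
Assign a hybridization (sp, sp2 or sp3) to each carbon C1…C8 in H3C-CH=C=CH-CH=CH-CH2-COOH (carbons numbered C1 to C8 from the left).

C1 carries 4 σ bonds, giving a steric number of 4, so it is sp3.
C2 is sp2: 3 σ bonds, plus one π bond, 3 electron-density regions.
C3: 2 σ bonds, plus two π bonds; 2 regions of electron density → sp.
C4 carries 3 σ bonds, plus one π bond, giving a steric number of 3, so it is sp2.
C5: 3 σ bonds, plus one π bond; 3 regions of electron density → sp2.
C6 — 3 σ bonds, plus one π bond. Steric number 3, so sp2.
C7 is sp3: 4 σ bonds, 4 electron-density regions.
C8: 3 σ bonds, plus one π bond; 3 regions of electron density → sp2.

C1 sp3, C2 sp2, C3 sp, C4 sp2, C5 sp2, C6 sp2, C7 sp3, C8 sp2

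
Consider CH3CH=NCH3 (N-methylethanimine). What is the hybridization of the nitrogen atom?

sp2

Two σ bonds + one lone pair = steric number 3 → sp2.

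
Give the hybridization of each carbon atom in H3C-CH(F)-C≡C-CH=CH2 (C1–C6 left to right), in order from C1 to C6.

C1 sp3, C2 sp3, C3 sp, C4 sp, C5 sp2, C6 sp2

C1 carries 4 σ bonds, giving a steric number of 4, so it is sp3.
C2 (4 σ bonds) has steric number 4: sp3.
C3: 2 σ bonds, plus two π bonds — 2 electron domains, sp.
C4 is sp: 2 σ bonds, plus two π bonds, 2 electron-density regions.
C5 carries 3 σ bonds, plus one π bond, giving a steric number of 3, so it is sp2.
C6: 3 σ bonds, plus one π bond; 3 regions of electron density → sp2.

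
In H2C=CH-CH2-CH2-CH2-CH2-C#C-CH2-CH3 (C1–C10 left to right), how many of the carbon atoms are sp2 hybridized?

C1: sp2 ✓
C2: sp2 ✓
C3: sp3
C4: sp3
C5: sp3
C6: sp3
C7: sp
C8: sp
C9: sp3
C10: sp3
C1, C2 → 2 sp2 carbons.

2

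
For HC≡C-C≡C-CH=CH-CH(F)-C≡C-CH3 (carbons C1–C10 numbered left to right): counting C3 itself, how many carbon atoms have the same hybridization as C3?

C3 is sp (two π bonds).
C1: sp ✓
C2: sp ✓
C3: sp ✓
C4: sp ✓
C5: sp2
C6: sp2
C7: sp3
C8: sp ✓
C9: sp ✓
C10: sp3
6 carbons are sp.

6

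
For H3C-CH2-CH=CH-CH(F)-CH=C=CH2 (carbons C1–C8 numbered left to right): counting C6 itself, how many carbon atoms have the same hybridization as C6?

4

C6 is sp2 (one π bond).
C1: sp3
C2: sp3
C3: sp2 ✓
C4: sp2 ✓
C5: sp3
C6: sp2 ✓
C7: sp
C8: sp2 ✓
4 carbons are sp2.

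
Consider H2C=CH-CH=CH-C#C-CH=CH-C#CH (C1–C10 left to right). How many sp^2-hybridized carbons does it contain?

6

C1: sp2 ✓
C2: sp2 ✓
C3: sp2 ✓
C4: sp2 ✓
C5: sp
C6: sp
C7: sp2 ✓
C8: sp2 ✓
C9: sp
C10: sp
C1, C2, C3, C4, C7, C8 → 6 sp2 carbons.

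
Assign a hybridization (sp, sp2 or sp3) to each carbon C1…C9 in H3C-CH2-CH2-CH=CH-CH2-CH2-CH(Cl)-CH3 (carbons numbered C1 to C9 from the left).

C1 has 4 σ bonds: steric number 4 → sp3.
C2 carries 4 σ bonds, giving a steric number of 4, so it is sp3.
C3 is sp3: 4 σ bonds, 4 electron-density regions.
C4 is sp2: 3 σ bonds, plus one π bond, 3 electron-density regions.
C5 carries 3 σ bonds, plus one π bond, giving a steric number of 3, so it is sp2.
C6 (4 σ bonds) has steric number 4: sp3.
C7 carries 4 σ bonds, giving a steric number of 4, so it is sp3.
C8 (4 σ bonds) has steric number 4: sp3.
C9 has 4 σ bonds: steric number 4 → sp3.

C1 sp3, C2 sp3, C3 sp3, C4 sp2, C5 sp2, C6 sp3, C7 sp3, C8 sp3, C9 sp3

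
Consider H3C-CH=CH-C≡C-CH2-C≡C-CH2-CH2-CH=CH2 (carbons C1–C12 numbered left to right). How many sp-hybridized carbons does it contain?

4

C1: sp3
C2: sp2
C3: sp2
C4: sp ✓
C5: sp ✓
C6: sp3
C7: sp ✓
C8: sp ✓
C9: sp3
C10: sp3
C11: sp2
C12: sp2
C4, C5, C7, C8 → 4 sp carbons.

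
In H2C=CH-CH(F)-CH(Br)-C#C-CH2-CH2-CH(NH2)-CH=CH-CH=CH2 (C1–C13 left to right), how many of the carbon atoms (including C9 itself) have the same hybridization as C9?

5

C9 is sp3 (only σ bonds).
C1: sp2
C2: sp2
C3: sp3 ✓
C4: sp3 ✓
C5: sp
C6: sp
C7: sp3 ✓
C8: sp3 ✓
C9: sp3 ✓
C10: sp2
C11: sp2
C12: sp2
C13: sp2
5 carbons are sp3.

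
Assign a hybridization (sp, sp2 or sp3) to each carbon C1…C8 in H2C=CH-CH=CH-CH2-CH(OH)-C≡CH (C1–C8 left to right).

C1 sp2, C2 sp2, C3 sp2, C4 sp2, C5 sp3, C6 sp3, C7 sp, C8 sp

C1: 3 σ bonds, plus one π bond — 3 electron domains, sp2.
C2 is sp2: 3 σ bonds, plus one π bond, 3 electron-density regions.
C3 — 3 σ bonds, plus one π bond. Steric number 3, so sp2.
C4 has 3 σ bonds, plus one π bond: steric number 3 → sp2.
C5 — 4 σ bonds. Steric number 4, so sp3.
C6 carries 4 σ bonds, giving a steric number of 4, so it is sp3.
C7 has 2 σ bonds, plus two π bonds: steric number 2 → sp.
C8 — 2 σ bonds, plus two π bonds. Steric number 2, so sp.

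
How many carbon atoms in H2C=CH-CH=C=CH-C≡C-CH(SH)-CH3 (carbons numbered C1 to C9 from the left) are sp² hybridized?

C1: sp2 ✓
C2: sp2 ✓
C3: sp2 ✓
C4: sp
C5: sp2 ✓
C6: sp
C7: sp
C8: sp3
C9: sp3
C1, C2, C3, C5 → 4 sp2 carbons.

4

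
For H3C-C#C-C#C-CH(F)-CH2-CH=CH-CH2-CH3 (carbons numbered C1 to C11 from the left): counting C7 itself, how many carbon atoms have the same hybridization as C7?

5

C7 is sp3 (only σ bonds).
C1: sp3 ✓
C2: sp
C3: sp
C4: sp
C5: sp
C6: sp3 ✓
C7: sp3 ✓
C8: sp2
C9: sp2
C10: sp3 ✓
C11: sp3 ✓
5 carbons are sp3.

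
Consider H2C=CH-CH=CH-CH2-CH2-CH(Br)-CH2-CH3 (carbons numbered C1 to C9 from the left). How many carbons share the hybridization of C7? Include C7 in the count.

C7 is sp3 (only σ bonds).
C1: sp2
C2: sp2
C3: sp2
C4: sp2
C5: sp3 ✓
C6: sp3 ✓
C7: sp3 ✓
C8: sp3 ✓
C9: sp3 ✓
5 carbons are sp3.

5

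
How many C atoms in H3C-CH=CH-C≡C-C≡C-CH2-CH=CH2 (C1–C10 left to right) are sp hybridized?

4

C1: sp3
C2: sp2
C3: sp2
C4: sp ✓
C5: sp ✓
C6: sp ✓
C7: sp ✓
C8: sp3
C9: sp2
C10: sp2
C4, C5, C6, C7 → 4 sp carbons.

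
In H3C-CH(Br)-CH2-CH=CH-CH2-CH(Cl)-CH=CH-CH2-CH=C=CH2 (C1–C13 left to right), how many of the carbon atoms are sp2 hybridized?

C1: sp3
C2: sp3
C3: sp3
C4: sp2 ✓
C5: sp2 ✓
C6: sp3
C7: sp3
C8: sp2 ✓
C9: sp2 ✓
C10: sp3
C11: sp2 ✓
C12: sp
C13: sp2 ✓
C4, C5, C8, C9, C11, C13 → 6 sp2 carbons.

6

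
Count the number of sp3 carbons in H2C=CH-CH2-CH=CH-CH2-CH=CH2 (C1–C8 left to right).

2

C1: sp2
C2: sp2
C3: sp3 ✓
C4: sp2
C5: sp2
C6: sp3 ✓
C7: sp2
C8: sp2
C3, C6 → 2 sp3 carbons.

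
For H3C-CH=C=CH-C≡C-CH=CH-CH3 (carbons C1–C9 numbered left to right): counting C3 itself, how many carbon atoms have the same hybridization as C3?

3

C3 is sp (two π bonds).
C1: sp3
C2: sp2
C3: sp ✓
C4: sp2
C5: sp ✓
C6: sp ✓
C7: sp2
C8: sp2
C9: sp3
3 carbons are sp.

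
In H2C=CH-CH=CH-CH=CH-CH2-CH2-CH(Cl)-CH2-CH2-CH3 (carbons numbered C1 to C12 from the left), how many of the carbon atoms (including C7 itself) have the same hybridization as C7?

C7 is sp3 (only σ bonds).
C1: sp2
C2: sp2
C3: sp2
C4: sp2
C5: sp2
C6: sp2
C7: sp3 ✓
C8: sp3 ✓
C9: sp3 ✓
C10: sp3 ✓
C11: sp3 ✓
C12: sp3 ✓
6 carbons are sp3.

6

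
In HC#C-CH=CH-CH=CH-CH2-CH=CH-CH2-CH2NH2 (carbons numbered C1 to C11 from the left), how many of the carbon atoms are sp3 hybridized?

3

C1: sp
C2: sp
C3: sp2
C4: sp2
C5: sp2
C6: sp2
C7: sp3 ✓
C8: sp2
C9: sp2
C10: sp3 ✓
C11: sp3 ✓
C7, C10, C11 → 3 sp3 carbons.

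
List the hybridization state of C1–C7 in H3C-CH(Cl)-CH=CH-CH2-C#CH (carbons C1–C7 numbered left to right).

C1 — 4 σ bonds. Steric number 4, so sp3.
C2 is sp3: 4 σ bonds, 4 electron-density regions.
C3 — 3 σ bonds, plus one π bond. Steric number 3, so sp2.
C4: 3 σ bonds, plus one π bond — 3 electron domains, sp2.
C5 is sp3: 4 σ bonds, 4 electron-density regions.
C6 — 2 σ bonds, plus two π bonds. Steric number 2, so sp.
C7: 2 σ bonds, plus two π bonds; 2 regions of electron density → sp.

C1 sp3, C2 sp3, C3 sp2, C4 sp2, C5 sp3, C6 sp, C7 sp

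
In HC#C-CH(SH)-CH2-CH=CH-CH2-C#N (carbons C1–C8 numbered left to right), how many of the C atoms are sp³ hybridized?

3

C1: sp
C2: sp
C3: sp3 ✓
C4: sp3 ✓
C5: sp2
C6: sp2
C7: sp3 ✓
C8: sp
C3, C4, C7 → 3 sp3 carbons.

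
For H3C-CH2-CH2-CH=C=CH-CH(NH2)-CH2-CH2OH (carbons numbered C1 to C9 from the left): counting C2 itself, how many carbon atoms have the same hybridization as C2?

C2 is sp3 (only σ bonds).
C1: sp3 ✓
C2: sp3 ✓
C3: sp3 ✓
C4: sp2
C5: sp
C6: sp2
C7: sp3 ✓
C8: sp3 ✓
C9: sp3 ✓
6 carbons are sp3.

6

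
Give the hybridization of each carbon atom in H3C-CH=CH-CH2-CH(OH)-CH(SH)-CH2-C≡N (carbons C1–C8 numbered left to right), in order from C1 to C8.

C1 carries 4 σ bonds, giving a steric number of 4, so it is sp3.
C2 (3 σ bonds, plus one π bond) has steric number 3: sp2.
C3 is sp2: 3 σ bonds, plus one π bond, 3 electron-density regions.
C4: 4 σ bonds — 4 electron domains, sp3.
C5: 4 σ bonds — 4 electron domains, sp3.
C6 has 4 σ bonds: steric number 4 → sp3.
C7 is sp3: 4 σ bonds, 4 electron-density regions.
C8 carries 2 σ bonds, plus two π bonds, giving a steric number of 2, so it is sp.

C1 sp3, C2 sp2, C3 sp2, C4 sp3, C5 sp3, C6 sp3, C7 sp3, C8 sp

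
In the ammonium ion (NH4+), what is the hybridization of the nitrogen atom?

Four σ bonds, no lone pair → sp3, tetrahedral.

sp^3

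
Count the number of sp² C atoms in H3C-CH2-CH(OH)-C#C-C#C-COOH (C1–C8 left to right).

C1: sp3
C2: sp3
C3: sp3
C4: sp
C5: sp
C6: sp
C7: sp
C8: sp2 ✓
C8 → 1 sp2 carbon.

1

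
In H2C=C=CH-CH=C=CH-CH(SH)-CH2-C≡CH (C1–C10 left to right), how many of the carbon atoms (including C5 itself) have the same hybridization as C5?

C5 is sp (two π bonds).
C1: sp2
C2: sp ✓
C3: sp2
C4: sp2
C5: sp ✓
C6: sp2
C7: sp3
C8: sp3
C9: sp ✓
C10: sp ✓
4 carbons are sp.

4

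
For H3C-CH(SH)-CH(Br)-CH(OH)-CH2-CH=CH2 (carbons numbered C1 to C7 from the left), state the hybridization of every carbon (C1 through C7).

C1 sp3, C2 sp3, C3 sp3, C4 sp3, C5 sp3, C6 sp2, C7 sp2

C1 — 4 σ bonds. Steric number 4, so sp3.
C2 carries 4 σ bonds, giving a steric number of 4, so it is sp3.
C3 carries 4 σ bonds, giving a steric number of 4, so it is sp3.
C4 has 4 σ bonds: steric number 4 → sp3.
C5 (4 σ bonds) has steric number 4: sp3.
C6: 3 σ bonds, plus one π bond; 3 regions of electron density → sp2.
C7 — 3 σ bonds, plus one π bond. Steric number 3, so sp2.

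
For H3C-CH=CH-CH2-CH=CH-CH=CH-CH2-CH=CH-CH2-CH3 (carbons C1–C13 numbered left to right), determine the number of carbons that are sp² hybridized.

8

C1: sp3
C2: sp2 ✓
C3: sp2 ✓
C4: sp3
C5: sp2 ✓
C6: sp2 ✓
C7: sp2 ✓
C8: sp2 ✓
C9: sp3
C10: sp2 ✓
C11: sp2 ✓
C12: sp3
C13: sp3
C2, C3, C5, C6, C7, C8, C10, C11 → 8 sp2 carbons.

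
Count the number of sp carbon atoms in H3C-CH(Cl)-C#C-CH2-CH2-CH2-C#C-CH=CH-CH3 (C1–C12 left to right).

C1: sp3
C2: sp3
C3: sp ✓
C4: sp ✓
C5: sp3
C6: sp3
C7: sp3
C8: sp ✓
C9: sp ✓
C10: sp2
C11: sp2
C12: sp3
C3, C4, C8, C9 → 4 sp carbons.

4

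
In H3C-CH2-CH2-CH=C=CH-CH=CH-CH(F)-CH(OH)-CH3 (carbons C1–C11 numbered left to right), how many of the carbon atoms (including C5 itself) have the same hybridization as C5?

1

C5 is sp (two π bonds).
C1: sp3
C2: sp3
C3: sp3
C4: sp2
C5: sp ✓
C6: sp2
C7: sp2
C8: sp2
C9: sp3
C10: sp3
C11: sp3
1 carbon is sp.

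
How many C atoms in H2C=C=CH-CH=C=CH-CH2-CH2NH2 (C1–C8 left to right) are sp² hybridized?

C1: sp2 ✓
C2: sp
C3: sp2 ✓
C4: sp2 ✓
C5: sp
C6: sp2 ✓
C7: sp3
C8: sp3
C1, C3, C4, C6 → 4 sp2 carbons.

4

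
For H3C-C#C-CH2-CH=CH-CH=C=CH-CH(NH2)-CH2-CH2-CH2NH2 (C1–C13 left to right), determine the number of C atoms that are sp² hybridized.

4

C1: sp3
C2: sp
C3: sp
C4: sp3
C5: sp2 ✓
C6: sp2 ✓
C7: sp2 ✓
C8: sp
C9: sp2 ✓
C10: sp3
C11: sp3
C12: sp3
C13: sp3
C5, C6, C7, C9 → 4 sp2 carbons.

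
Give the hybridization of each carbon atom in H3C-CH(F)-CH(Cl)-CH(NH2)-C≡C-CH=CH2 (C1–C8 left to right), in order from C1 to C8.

C1 sp3, C2 sp3, C3 sp3, C4 sp3, C5 sp, C6 sp, C7 sp2, C8 sp2

C1 has 4 σ bonds: steric number 4 → sp3.
C2 — 4 σ bonds. Steric number 4, so sp3.
C3: 4 σ bonds; 4 regions of electron density → sp3.
C4 (4 σ bonds) has steric number 4: sp3.
C5: 2 σ bonds, plus two π bonds; 2 regions of electron density → sp.
C6: 2 σ bonds, plus two π bonds — 2 electron domains, sp.
C7 has 3 σ bonds, plus one π bond: steric number 3 → sp2.
C8 carries 3 σ bonds, plus one π bond, giving a steric number of 3, so it is sp2.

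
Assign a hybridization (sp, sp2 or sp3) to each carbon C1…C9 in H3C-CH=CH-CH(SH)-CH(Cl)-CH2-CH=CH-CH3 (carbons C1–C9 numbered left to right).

C1 (4 σ bonds) has steric number 4: sp3.
C2: 3 σ bonds, plus one π bond; 3 regions of electron density → sp2.
C3 has 3 σ bonds, plus one π bond: steric number 3 → sp2.
C4 — 4 σ bonds. Steric number 4, so sp3.
C5: 4 σ bonds; 4 regions of electron density → sp3.
C6: 4 σ bonds — 4 electron domains, sp3.
C7: 3 σ bonds, plus one π bond — 3 electron domains, sp2.
C8 — 3 σ bonds, plus one π bond. Steric number 3, so sp2.
C9: 4 σ bonds; 4 regions of electron density → sp3.

C1 sp3, C2 sp2, C3 sp2, C4 sp3, C5 sp3, C6 sp3, C7 sp2, C8 sp2, C9 sp3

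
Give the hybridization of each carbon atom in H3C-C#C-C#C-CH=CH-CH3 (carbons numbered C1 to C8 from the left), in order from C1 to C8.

C1 sp3, C2 sp, C3 sp, C4 sp, C5 sp, C6 sp2, C7 sp2, C8 sp3

C1 is sp3: 4 σ bonds, 4 electron-density regions.
C2 — 2 σ bonds, plus two π bonds. Steric number 2, so sp.
C3: 2 σ bonds, plus two π bonds; 2 regions of electron density → sp.
C4: 2 σ bonds, plus two π bonds — 2 electron domains, sp.
C5 is sp: 2 σ bonds, plus two π bonds, 2 electron-density regions.
C6 — 3 σ bonds, plus one π bond. Steric number 3, so sp2.
C7: 3 σ bonds, plus one π bond; 3 regions of electron density → sp2.
C8 — 4 σ bonds. Steric number 4, so sp3.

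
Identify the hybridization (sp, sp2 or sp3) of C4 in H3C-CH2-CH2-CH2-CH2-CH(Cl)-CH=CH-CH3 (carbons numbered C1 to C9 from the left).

sp3

C4 carries 4 σ bonds, giving a steric number of 4, so it is sp3.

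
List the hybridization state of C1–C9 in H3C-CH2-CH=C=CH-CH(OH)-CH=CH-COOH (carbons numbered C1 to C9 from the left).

C1 is sp3: 4 σ bonds, 4 electron-density regions.
C2 is sp3: 4 σ bonds, 4 electron-density regions.
C3 is sp2: 3 σ bonds, plus one π bond, 3 electron-density regions.
C4: 2 σ bonds, plus two π bonds; 2 regions of electron density → sp.
C5: 3 σ bonds, plus one π bond; 3 regions of electron density → sp2.
C6: 4 σ bonds — 4 electron domains, sp3.
C7 (3 σ bonds, plus one π bond) has steric number 3: sp2.
C8 — 3 σ bonds, plus one π bond. Steric number 3, so sp2.
C9 — 3 σ bonds, plus one π bond. Steric number 3, so sp2.

C1 sp3, C2 sp3, C3 sp2, C4 sp, C5 sp2, C6 sp3, C7 sp2, C8 sp2, C9 sp2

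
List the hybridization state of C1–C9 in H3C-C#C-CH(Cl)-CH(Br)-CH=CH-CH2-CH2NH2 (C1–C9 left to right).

C1 — 4 σ bonds. Steric number 4, so sp3.
C2 carries 2 σ bonds, plus two π bonds, giving a steric number of 2, so it is sp.
C3 is sp: 2 σ bonds, plus two π bonds, 2 electron-density regions.
C4: 4 σ bonds — 4 electron domains, sp3.
C5 carries 4 σ bonds, giving a steric number of 4, so it is sp3.
C6 has 3 σ bonds, plus one π bond: steric number 3 → sp2.
C7: 3 σ bonds, plus one π bond — 3 electron domains, sp2.
C8: 4 σ bonds — 4 electron domains, sp3.
C9 — 4 σ bonds. Steric number 4, so sp3.

C1 sp3, C2 sp, C3 sp, C4 sp3, C5 sp3, C6 sp2, C7 sp2, C8 sp3, C9 sp3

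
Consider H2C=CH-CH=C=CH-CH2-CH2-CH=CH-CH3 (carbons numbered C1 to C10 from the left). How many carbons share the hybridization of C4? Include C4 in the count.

C4 is sp (two π bonds).
C1: sp2
C2: sp2
C3: sp2
C4: sp ✓
C5: sp2
C6: sp3
C7: sp3
C8: sp2
C9: sp2
C10: sp3
1 carbon is sp.

1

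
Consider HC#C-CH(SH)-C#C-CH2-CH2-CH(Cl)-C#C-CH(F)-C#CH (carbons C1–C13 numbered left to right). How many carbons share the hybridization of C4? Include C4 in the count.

8

C4 is sp (two π bonds).
C1: sp ✓
C2: sp ✓
C3: sp3
C4: sp ✓
C5: sp ✓
C6: sp3
C7: sp3
C8: sp3
C9: sp ✓
C10: sp ✓
C11: sp3
C12: sp ✓
C13: sp ✓
8 carbons are sp.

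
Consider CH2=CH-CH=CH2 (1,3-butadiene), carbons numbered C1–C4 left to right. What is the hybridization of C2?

C2 is sp2: 3 σ bonds, plus one π bond, 3 electron-density regions.

sp²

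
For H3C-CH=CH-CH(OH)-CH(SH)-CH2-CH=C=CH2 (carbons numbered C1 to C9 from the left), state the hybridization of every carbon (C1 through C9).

C1: 4 σ bonds — 4 electron domains, sp3.
C2 carries 3 σ bonds, plus one π bond, giving a steric number of 3, so it is sp2.
C3: 3 σ bonds, plus one π bond; 3 regions of electron density → sp2.
C4: 4 σ bonds — 4 electron domains, sp3.
C5 carries 4 σ bonds, giving a steric number of 4, so it is sp3.
C6 (4 σ bonds) has steric number 4: sp3.
C7 — 3 σ bonds, plus one π bond. Steric number 3, so sp2.
C8: 2 σ bonds, plus two π bonds — 2 electron domains, sp.
C9 (3 σ bonds, plus one π bond) has steric number 3: sp2.

C1 sp3, C2 sp2, C3 sp2, C4 sp3, C5 sp3, C6 sp3, C7 sp2, C8 sp, C9 sp2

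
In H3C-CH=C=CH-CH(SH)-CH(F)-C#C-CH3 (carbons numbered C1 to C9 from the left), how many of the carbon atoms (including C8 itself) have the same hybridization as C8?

C8 is sp (two π bonds).
C1: sp3
C2: sp2
C3: sp ✓
C4: sp2
C5: sp3
C6: sp3
C7: sp ✓
C8: sp ✓
C9: sp3
3 carbons are sp.

3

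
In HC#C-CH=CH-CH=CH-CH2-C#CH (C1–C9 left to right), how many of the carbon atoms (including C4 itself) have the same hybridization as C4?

C4 is sp2 (one π bond).
C1: sp
C2: sp
C3: sp2 ✓
C4: sp2 ✓
C5: sp2 ✓
C6: sp2 ✓
C7: sp3
C8: sp
C9: sp
4 carbons are sp2.

4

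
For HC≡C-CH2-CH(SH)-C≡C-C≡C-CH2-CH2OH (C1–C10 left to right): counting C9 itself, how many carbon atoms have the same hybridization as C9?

4

C9 is sp3 (only σ bonds).
C1: sp
C2: sp
C3: sp3 ✓
C4: sp3 ✓
C5: sp
C6: sp
C7: sp
C8: sp
C9: sp3 ✓
C10: sp3 ✓
4 carbons are sp3.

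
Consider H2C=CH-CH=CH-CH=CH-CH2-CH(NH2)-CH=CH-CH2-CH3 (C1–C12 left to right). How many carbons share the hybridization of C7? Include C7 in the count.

4

C7 is sp3 (only σ bonds).
C1: sp2
C2: sp2
C3: sp2
C4: sp2
C5: sp2
C6: sp2
C7: sp3 ✓
C8: sp3 ✓
C9: sp2
C10: sp2
C11: sp3 ✓
C12: sp3 ✓
4 carbons are sp3.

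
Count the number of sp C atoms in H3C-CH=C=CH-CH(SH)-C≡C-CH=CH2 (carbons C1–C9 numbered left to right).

C1: sp3
C2: sp2
C3: sp ✓
C4: sp2
C5: sp3
C6: sp ✓
C7: sp ✓
C8: sp2
C9: sp2
C3, C6, C7 → 3 sp carbons.

3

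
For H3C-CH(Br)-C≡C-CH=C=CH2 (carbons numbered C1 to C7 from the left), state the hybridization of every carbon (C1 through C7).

C1 sp3, C2 sp3, C3 sp, C4 sp, C5 sp2, C6 sp, C7 sp2

C1 — 4 σ bonds. Steric number 4, so sp3.
C2 carries 4 σ bonds, giving a steric number of 4, so it is sp3.
C3 (2 σ bonds, plus two π bonds) has steric number 2: sp.
C4: 2 σ bonds, plus two π bonds — 2 electron domains, sp.
C5: 3 σ bonds, plus one π bond; 3 regions of electron density → sp2.
C6 (2 σ bonds, plus two π bonds) has steric number 2: sp.
C7: 3 σ bonds, plus one π bond — 3 electron domains, sp2.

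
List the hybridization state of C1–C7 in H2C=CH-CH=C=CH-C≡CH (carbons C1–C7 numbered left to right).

C1 sp2, C2 sp2, C3 sp2, C4 sp, C5 sp2, C6 sp, C7 sp

C1: 3 σ bonds, plus one π bond; 3 regions of electron density → sp2.
C2: 3 σ bonds, plus one π bond — 3 electron domains, sp2.
C3 (3 σ bonds, plus one π bond) has steric number 3: sp2.
C4 — 2 σ bonds, plus two π bonds. Steric number 2, so sp.
C5 (3 σ bonds, plus one π bond) has steric number 3: sp2.
C6 — 2 σ bonds, plus two π bonds. Steric number 2, so sp.
C7 is sp: 2 σ bonds, plus two π bonds, 2 electron-density regions.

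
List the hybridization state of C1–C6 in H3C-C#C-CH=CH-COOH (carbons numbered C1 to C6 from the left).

C1 is sp3: 4 σ bonds, 4 electron-density regions.
C2 has 2 σ bonds, plus two π bonds: steric number 2 → sp.
C3 has 2 σ bonds, plus two π bonds: steric number 2 → sp.
C4 is sp2: 3 σ bonds, plus one π bond, 3 electron-density regions.
C5 — 3 σ bonds, plus one π bond. Steric number 3, so sp2.
C6: 3 σ bonds, plus one π bond; 3 regions of electron density → sp2.

C1 sp3, C2 sp, C3 sp, C4 sp2, C5 sp2, C6 sp2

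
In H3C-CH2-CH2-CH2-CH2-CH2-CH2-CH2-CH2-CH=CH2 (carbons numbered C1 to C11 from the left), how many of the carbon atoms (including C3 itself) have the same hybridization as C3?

C3 is sp3 (only σ bonds).
C1: sp3 ✓
C2: sp3 ✓
C3: sp3 ✓
C4: sp3 ✓
C5: sp3 ✓
C6: sp3 ✓
C7: sp3 ✓
C8: sp3 ✓
C9: sp3 ✓
C10: sp2
C11: sp2
9 carbons are sp3.

9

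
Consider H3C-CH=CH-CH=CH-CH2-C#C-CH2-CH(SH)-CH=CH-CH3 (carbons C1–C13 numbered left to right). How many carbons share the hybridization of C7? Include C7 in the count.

2

C7 is sp (two π bonds).
C1: sp3
C2: sp2
C3: sp2
C4: sp2
C5: sp2
C6: sp3
C7: sp ✓
C8: sp ✓
C9: sp3
C10: sp3
C11: sp2
C12: sp2
C13: sp3
2 carbons are sp.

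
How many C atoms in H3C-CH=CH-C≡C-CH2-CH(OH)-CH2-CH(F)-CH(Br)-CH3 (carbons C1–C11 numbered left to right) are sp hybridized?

C1: sp3
C2: sp2
C3: sp2
C4: sp ✓
C5: sp ✓
C6: sp3
C7: sp3
C8: sp3
C9: sp3
C10: sp3
C11: sp3
C4, C5 → 2 sp carbons.

2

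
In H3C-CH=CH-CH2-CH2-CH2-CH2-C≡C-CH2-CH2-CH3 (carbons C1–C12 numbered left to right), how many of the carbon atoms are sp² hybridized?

C1: sp3
C2: sp2 ✓
C3: sp2 ✓
C4: sp3
C5: sp3
C6: sp3
C7: sp3
C8: sp
C9: sp
C10: sp3
C11: sp3
C12: sp3
C2, C3 → 2 sp2 carbons.

2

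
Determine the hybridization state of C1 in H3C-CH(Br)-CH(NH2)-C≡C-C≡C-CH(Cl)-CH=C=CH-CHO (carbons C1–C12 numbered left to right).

C1 — 4 σ bonds. Steric number 4, so sp3.

sp3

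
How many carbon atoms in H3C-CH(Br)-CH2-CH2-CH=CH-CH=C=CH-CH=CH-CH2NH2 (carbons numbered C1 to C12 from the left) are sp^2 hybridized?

C1: sp3
C2: sp3
C3: sp3
C4: sp3
C5: sp2 ✓
C6: sp2 ✓
C7: sp2 ✓
C8: sp
C9: sp2 ✓
C10: sp2 ✓
C11: sp2 ✓
C12: sp3
C5, C6, C7, C9, C10, C11 → 6 sp2 carbons.

6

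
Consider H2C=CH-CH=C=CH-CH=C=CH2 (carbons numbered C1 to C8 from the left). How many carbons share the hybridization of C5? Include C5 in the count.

C5 is sp2 (one π bond).
C1: sp2 ✓
C2: sp2 ✓
C3: sp2 ✓
C4: sp
C5: sp2 ✓
C6: sp2 ✓
C7: sp
C8: sp2 ✓
6 carbons are sp2.

6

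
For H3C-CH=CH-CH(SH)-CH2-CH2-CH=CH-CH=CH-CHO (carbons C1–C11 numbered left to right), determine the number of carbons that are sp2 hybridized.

7

C1: sp3
C2: sp2 ✓
C3: sp2 ✓
C4: sp3
C5: sp3
C6: sp3
C7: sp2 ✓
C8: sp2 ✓
C9: sp2 ✓
C10: sp2 ✓
C11: sp2 ✓
C2, C3, C7, C8, C9, C10, C11 → 7 sp2 carbons.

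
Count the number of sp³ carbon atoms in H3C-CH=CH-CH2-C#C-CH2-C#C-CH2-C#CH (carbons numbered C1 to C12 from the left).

C1: sp3 ✓
C2: sp2
C3: sp2
C4: sp3 ✓
C5: sp
C6: sp
C7: sp3 ✓
C8: sp
C9: sp
C10: sp3 ✓
C11: sp
C12: sp
C1, C4, C7, C10 → 4 sp3 carbons.

4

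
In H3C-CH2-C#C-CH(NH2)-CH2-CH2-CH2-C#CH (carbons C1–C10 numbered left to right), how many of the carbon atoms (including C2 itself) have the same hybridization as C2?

C2 is sp3 (only σ bonds).
C1: sp3 ✓
C2: sp3 ✓
C3: sp
C4: sp
C5: sp3 ✓
C6: sp3 ✓
C7: sp3 ✓
C8: sp3 ✓
C9: sp
C10: sp
6 carbons are sp3.

6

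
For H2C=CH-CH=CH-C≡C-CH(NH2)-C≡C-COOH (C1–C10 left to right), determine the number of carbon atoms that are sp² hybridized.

5

C1: sp2 ✓
C2: sp2 ✓
C3: sp2 ✓
C4: sp2 ✓
C5: sp
C6: sp
C7: sp3
C8: sp
C9: sp
C10: sp2 ✓
C1, C2, C3, C4, C10 → 5 sp2 carbons.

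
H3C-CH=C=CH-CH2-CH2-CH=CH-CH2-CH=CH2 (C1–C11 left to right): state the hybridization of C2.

C2 has 3 σ bonds, plus one π bond: steric number 3 → sp2.

sp2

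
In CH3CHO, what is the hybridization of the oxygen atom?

sp^2

The oxygen atom has 1 σ bond and 2 lone pairs, plus one π bond: steric number 3 → sp2.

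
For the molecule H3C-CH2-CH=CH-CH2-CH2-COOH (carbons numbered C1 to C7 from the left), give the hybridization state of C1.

sp3

C1 — 4 σ bonds. Steric number 4, so sp3.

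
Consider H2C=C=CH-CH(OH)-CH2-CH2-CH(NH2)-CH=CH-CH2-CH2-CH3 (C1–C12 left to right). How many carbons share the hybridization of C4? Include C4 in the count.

7

C4 is sp3 (only σ bonds).
C1: sp2
C2: sp
C3: sp2
C4: sp3 ✓
C5: sp3 ✓
C6: sp3 ✓
C7: sp3 ✓
C8: sp2
C9: sp2
C10: sp3 ✓
C11: sp3 ✓
C12: sp3 ✓
7 carbons are sp3.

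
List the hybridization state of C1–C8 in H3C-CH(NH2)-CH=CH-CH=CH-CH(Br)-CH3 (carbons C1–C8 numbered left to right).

C1 sp3, C2 sp3, C3 sp2, C4 sp2, C5 sp2, C6 sp2, C7 sp3, C8 sp3

C1 is sp3: 4 σ bonds, 4 electron-density regions.
C2: 4 σ bonds; 4 regions of electron density → sp3.
C3: 3 σ bonds, plus one π bond; 3 regions of electron density → sp2.
C4 (3 σ bonds, plus one π bond) has steric number 3: sp2.
C5 carries 3 σ bonds, plus one π bond, giving a steric number of 3, so it is sp2.
C6 — 3 σ bonds, plus one π bond. Steric number 3, so sp2.
C7 has 4 σ bonds: steric number 4 → sp3.
C8 (4 σ bonds) has steric number 4: sp3.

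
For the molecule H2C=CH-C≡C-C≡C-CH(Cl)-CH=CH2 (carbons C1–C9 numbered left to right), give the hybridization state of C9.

sp²

C9 has 3 σ bonds, plus one π bond: steric number 3 → sp2.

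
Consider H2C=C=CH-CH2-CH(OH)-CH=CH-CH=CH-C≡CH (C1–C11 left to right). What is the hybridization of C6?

sp^2

C6 (3 σ bonds, plus one π bond) has steric number 3: sp2.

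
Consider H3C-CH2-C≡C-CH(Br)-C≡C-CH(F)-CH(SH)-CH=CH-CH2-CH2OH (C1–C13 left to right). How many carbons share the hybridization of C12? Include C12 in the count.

7

C12 is sp3 (only σ bonds).
C1: sp3 ✓
C2: sp3 ✓
C3: sp
C4: sp
C5: sp3 ✓
C6: sp
C7: sp
C8: sp3 ✓
C9: sp3 ✓
C10: sp2
C11: sp2
C12: sp3 ✓
C13: sp3 ✓
7 carbons are sp3.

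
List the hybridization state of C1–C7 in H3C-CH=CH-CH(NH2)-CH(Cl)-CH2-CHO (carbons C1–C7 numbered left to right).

C1 — 4 σ bonds. Steric number 4, so sp3.
C2: 3 σ bonds, plus one π bond; 3 regions of electron density → sp2.
C3: 3 σ bonds, plus one π bond — 3 electron domains, sp2.
C4 — 4 σ bonds. Steric number 4, so sp3.
C5 has 4 σ bonds: steric number 4 → sp3.
C6: 4 σ bonds; 4 regions of electron density → sp3.
C7 carries 3 σ bonds, plus one π bond, giving a steric number of 3, so it is sp2.

C1 sp3, C2 sp2, C3 sp2, C4 sp3, C5 sp3, C6 sp3, C7 sp2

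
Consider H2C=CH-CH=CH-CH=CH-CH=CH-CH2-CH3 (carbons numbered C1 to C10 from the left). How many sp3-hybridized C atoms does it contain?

C1: sp2
C2: sp2
C3: sp2
C4: sp2
C5: sp2
C6: sp2
C7: sp2
C8: sp2
C9: sp3 ✓
C10: sp3 ✓
C9, C10 → 2 sp3 carbons.

2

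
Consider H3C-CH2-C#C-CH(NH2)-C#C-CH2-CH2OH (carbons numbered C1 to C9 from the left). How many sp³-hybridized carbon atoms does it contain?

C1: sp3 ✓
C2: sp3 ✓
C3: sp
C4: sp
C5: sp3 ✓
C6: sp
C7: sp
C8: sp3 ✓
C9: sp3 ✓
C1, C2, C5, C8, C9 → 5 sp3 carbons.

5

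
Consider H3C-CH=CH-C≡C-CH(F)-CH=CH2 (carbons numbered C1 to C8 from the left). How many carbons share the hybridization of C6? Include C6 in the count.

2

C6 is sp3 (only σ bonds).
C1: sp3 ✓
C2: sp2
C3: sp2
C4: sp
C5: sp
C6: sp3 ✓
C7: sp2
C8: sp2
2 carbons are sp3.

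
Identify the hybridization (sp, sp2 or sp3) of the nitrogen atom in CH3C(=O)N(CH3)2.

Amide resonance: N lone pair conjugated with C=O → sp2.

sp2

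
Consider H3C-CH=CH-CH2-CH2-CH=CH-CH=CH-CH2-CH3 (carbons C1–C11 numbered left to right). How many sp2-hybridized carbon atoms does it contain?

C1: sp3
C2: sp2 ✓
C3: sp2 ✓
C4: sp3
C5: sp3
C6: sp2 ✓
C7: sp2 ✓
C8: sp2 ✓
C9: sp2 ✓
C10: sp3
C11: sp3
C2, C3, C6, C7, C8, C9 → 6 sp2 carbons.

6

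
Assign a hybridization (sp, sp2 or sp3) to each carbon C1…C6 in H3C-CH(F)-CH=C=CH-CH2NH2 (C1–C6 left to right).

C1 sp3, C2 sp3, C3 sp2, C4 sp, C5 sp2, C6 sp3

C1 (4 σ bonds) has steric number 4: sp3.
C2 (4 σ bonds) has steric number 4: sp3.
C3 has 3 σ bonds, plus one π bond: steric number 3 → sp2.
C4 carries 2 σ bonds, plus two π bonds, giving a steric number of 2, so it is sp.
C5: 3 σ bonds, plus one π bond — 3 electron domains, sp2.
C6 carries 4 σ bonds, giving a steric number of 4, so it is sp3.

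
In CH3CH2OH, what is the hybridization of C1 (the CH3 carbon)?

C1 (the CH3 carbon) (4 σ bonds) has steric number 4: sp3.

sp^3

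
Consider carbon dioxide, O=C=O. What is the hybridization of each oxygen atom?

One σ bond + two lone pairs = steric number 3 → sp2.

sp^2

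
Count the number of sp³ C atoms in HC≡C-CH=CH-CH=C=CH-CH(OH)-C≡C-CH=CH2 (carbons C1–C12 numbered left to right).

1

C1: sp
C2: sp
C3: sp2
C4: sp2
C5: sp2
C6: sp
C7: sp2
C8: sp3 ✓
C9: sp
C10: sp
C11: sp2
C12: sp2
C8 → 1 sp3 carbon.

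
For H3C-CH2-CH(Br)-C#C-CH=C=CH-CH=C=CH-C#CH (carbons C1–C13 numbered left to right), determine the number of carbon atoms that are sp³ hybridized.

3

C1: sp3 ✓
C2: sp3 ✓
C3: sp3 ✓
C4: sp
C5: sp
C6: sp2
C7: sp
C8: sp2
C9: sp2
C10: sp
C11: sp2
C12: sp
C13: sp
C1, C2, C3 → 3 sp3 carbons.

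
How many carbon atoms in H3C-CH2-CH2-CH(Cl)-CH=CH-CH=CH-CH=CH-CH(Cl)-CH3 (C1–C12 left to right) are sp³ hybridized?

C1: sp3 ✓
C2: sp3 ✓
C3: sp3 ✓
C4: sp3 ✓
C5: sp2
C6: sp2
C7: sp2
C8: sp2
C9: sp2
C10: sp2
C11: sp3 ✓
C12: sp3 ✓
C1, C2, C3, C4, C11, C12 → 6 sp3 carbons.

6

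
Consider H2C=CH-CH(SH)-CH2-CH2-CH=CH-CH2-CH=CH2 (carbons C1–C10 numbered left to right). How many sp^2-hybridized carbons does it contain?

6

C1: sp2 ✓
C2: sp2 ✓
C3: sp3
C4: sp3
C5: sp3
C6: sp2 ✓
C7: sp2 ✓
C8: sp3
C9: sp2 ✓
C10: sp2 ✓
C1, C2, C6, C7, C9, C10 → 6 sp2 carbons.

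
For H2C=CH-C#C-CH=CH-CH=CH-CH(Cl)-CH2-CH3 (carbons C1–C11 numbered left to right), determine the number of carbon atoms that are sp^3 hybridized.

3

C1: sp2
C2: sp2
C3: sp
C4: sp
C5: sp2
C6: sp2
C7: sp2
C8: sp2
C9: sp3 ✓
C10: sp3 ✓
C11: sp3 ✓
C9, C10, C11 → 3 sp3 carbons.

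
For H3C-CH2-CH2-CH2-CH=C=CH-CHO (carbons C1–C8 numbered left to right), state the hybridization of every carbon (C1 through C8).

C1 — 4 σ bonds. Steric number 4, so sp3.
C2: 4 σ bonds; 4 regions of electron density → sp3.
C3 has 4 σ bonds: steric number 4 → sp3.
C4 carries 4 σ bonds, giving a steric number of 4, so it is sp3.
C5: 3 σ bonds, plus one π bond — 3 electron domains, sp2.
C6 — 2 σ bonds, plus two π bonds. Steric number 2, so sp.
C7 — 3 σ bonds, plus one π bond. Steric number 3, so sp2.
C8: 3 σ bonds, plus one π bond; 3 regions of electron density → sp2.

C1 sp3, C2 sp3, C3 sp3, C4 sp3, C5 sp2, C6 sp, C7 sp2, C8 sp2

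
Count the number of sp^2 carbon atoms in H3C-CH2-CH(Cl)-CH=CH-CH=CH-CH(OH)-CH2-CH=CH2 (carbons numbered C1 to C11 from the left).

C1: sp3
C2: sp3
C3: sp3
C4: sp2 ✓
C5: sp2 ✓
C6: sp2 ✓
C7: sp2 ✓
C8: sp3
C9: sp3
C10: sp2 ✓
C11: sp2 ✓
C4, C5, C6, C7, C10, C11 → 6 sp2 carbons.

6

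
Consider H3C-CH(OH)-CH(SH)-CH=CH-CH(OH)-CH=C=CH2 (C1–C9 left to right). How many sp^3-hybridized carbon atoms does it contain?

C1: sp3 ✓
C2: sp3 ✓
C3: sp3 ✓
C4: sp2
C5: sp2
C6: sp3 ✓
C7: sp2
C8: sp
C9: sp2
C1, C2, C3, C6 → 4 sp3 carbons.

4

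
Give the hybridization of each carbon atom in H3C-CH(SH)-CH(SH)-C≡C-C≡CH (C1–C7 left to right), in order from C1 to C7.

C1 sp3, C2 sp3, C3 sp3, C4 sp, C5 sp, C6 sp, C7 sp

C1 (4 σ bonds) has steric number 4: sp3.
C2 has 4 σ bonds: steric number 4 → sp3.
C3: 4 σ bonds; 4 regions of electron density → sp3.
C4 is sp: 2 σ bonds, plus two π bonds, 2 electron-density regions.
C5 carries 2 σ bonds, plus two π bonds, giving a steric number of 2, so it is sp.
C6 has 2 σ bonds, plus two π bonds: steric number 2 → sp.
C7 has 2 σ bonds, plus two π bonds: steric number 2 → sp.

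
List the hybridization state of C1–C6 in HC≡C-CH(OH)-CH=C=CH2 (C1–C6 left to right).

C1 sp, C2 sp, C3 sp3, C4 sp2, C5 sp, C6 sp2

C1 — 2 σ bonds, plus two π bonds. Steric number 2, so sp.
C2: 2 σ bonds, plus two π bonds; 2 regions of electron density → sp.
C3: 4 σ bonds — 4 electron domains, sp3.
C4 (3 σ bonds, plus one π bond) has steric number 3: sp2.
C5: 2 σ bonds, plus two π bonds — 2 electron domains, sp.
C6 is sp2: 3 σ bonds, plus one π bond, 3 electron-density regions.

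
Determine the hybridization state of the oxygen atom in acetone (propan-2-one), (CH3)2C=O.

One σ bond + two lone pairs = steric number 3 → sp2.

sp2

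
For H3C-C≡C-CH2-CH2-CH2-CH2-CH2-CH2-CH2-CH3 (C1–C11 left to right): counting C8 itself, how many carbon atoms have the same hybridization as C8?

C8 is sp3 (only σ bonds).
C1: sp3 ✓
C2: sp
C3: sp
C4: sp3 ✓
C5: sp3 ✓
C6: sp3 ✓
C7: sp3 ✓
C8: sp3 ✓
C9: sp3 ✓
C10: sp3 ✓
C11: sp3 ✓
9 carbons are sp3.

9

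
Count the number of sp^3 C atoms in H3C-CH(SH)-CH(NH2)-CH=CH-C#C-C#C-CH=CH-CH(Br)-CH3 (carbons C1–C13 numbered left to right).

C1: sp3 ✓
C2: sp3 ✓
C3: sp3 ✓
C4: sp2
C5: sp2
C6: sp
C7: sp
C8: sp
C9: sp
C10: sp2
C11: sp2
C12: sp3 ✓
C13: sp3 ✓
C1, C2, C3, C12, C13 → 5 sp3 carbons.

5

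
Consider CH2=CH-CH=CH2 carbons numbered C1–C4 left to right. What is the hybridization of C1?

C1: 3 σ bonds, plus one π bond; 3 regions of electron density → sp2.

sp2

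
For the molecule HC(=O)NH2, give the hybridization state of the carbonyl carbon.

sp²

The carbonyl carbon: 3 σ bonds, plus one π bond — 3 electron domains, sp2.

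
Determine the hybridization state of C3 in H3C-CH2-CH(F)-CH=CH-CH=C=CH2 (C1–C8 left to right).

C3 is sp3: 4 σ bonds, 4 electron-density regions.

sp³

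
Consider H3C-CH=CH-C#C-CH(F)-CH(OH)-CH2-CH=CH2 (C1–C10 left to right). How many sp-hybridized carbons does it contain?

2

C1: sp3
C2: sp2
C3: sp2
C4: sp ✓
C5: sp ✓
C6: sp3
C7: sp3
C8: sp3
C9: sp2
C10: sp2
C4, C5 → 2 sp carbons.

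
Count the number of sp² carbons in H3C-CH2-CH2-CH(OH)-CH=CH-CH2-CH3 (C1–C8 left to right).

2

C1: sp3
C2: sp3
C3: sp3
C4: sp3
C5: sp2 ✓
C6: sp2 ✓
C7: sp3
C8: sp3
C5, C6 → 2 sp2 carbons.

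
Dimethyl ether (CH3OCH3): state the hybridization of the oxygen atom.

sp³

Two σ bonds + two lone pairs = steric number 4 → sp3.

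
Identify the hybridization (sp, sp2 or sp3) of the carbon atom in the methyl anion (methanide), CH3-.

Three σ bonds + one lone pair = steric number 4 → sp3, pyramidal.

sp3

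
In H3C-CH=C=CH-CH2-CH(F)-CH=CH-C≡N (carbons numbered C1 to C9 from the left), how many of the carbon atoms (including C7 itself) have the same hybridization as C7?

4

C7 is sp2 (one π bond).
C1: sp3
C2: sp2 ✓
C3: sp
C4: sp2 ✓
C5: sp3
C6: sp3
C7: sp2 ✓
C8: sp2 ✓
C9: sp
4 carbons are sp2.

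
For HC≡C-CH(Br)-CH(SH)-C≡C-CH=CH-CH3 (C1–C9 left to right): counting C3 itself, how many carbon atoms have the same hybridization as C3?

3

C3 is sp3 (only σ bonds).
C1: sp
C2: sp
C3: sp3 ✓
C4: sp3 ✓
C5: sp
C6: sp
C7: sp2
C8: sp2
C9: sp3 ✓
3 carbons are sp3.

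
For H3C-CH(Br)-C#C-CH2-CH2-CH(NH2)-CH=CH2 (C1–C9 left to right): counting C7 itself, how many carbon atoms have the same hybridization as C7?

C7 is sp3 (only σ bonds).
C1: sp3 ✓
C2: sp3 ✓
C3: sp
C4: sp
C5: sp3 ✓
C6: sp3 ✓
C7: sp3 ✓
C8: sp2
C9: sp2
5 carbons are sp3.

5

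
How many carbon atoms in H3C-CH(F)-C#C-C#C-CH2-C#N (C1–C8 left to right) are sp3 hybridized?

C1: sp3 ✓
C2: sp3 ✓
C3: sp
C4: sp
C5: sp
C6: sp
C7: sp3 ✓
C8: sp
C1, C2, C7 → 3 sp3 carbons.

3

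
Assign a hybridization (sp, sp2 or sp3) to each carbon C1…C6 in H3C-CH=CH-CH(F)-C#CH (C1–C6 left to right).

C1: 4 σ bonds; 4 regions of electron density → sp3.
C2 — 3 σ bonds, plus one π bond. Steric number 3, so sp2.
C3 carries 3 σ bonds, plus one π bond, giving a steric number of 3, so it is sp2.
C4 (4 σ bonds) has steric number 4: sp3.
C5: 2 σ bonds, plus two π bonds; 2 regions of electron density → sp.
C6 — 2 σ bonds, plus two π bonds. Steric number 2, so sp.

C1 sp3, C2 sp2, C3 sp2, C4 sp3, C5 sp, C6 sp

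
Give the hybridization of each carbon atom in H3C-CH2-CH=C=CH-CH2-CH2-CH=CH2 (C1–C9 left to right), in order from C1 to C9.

C1 sp3, C2 sp3, C3 sp2, C4 sp, C5 sp2, C6 sp3, C7 sp3, C8 sp2, C9 sp2

C1 (4 σ bonds) has steric number 4: sp3.
C2 is sp3: 4 σ bonds, 4 electron-density regions.
C3: 3 σ bonds, plus one π bond — 3 electron domains, sp2.
C4 has 2 σ bonds, plus two π bonds: steric number 2 → sp.
C5 (3 σ bonds, plus one π bond) has steric number 3: sp2.
C6 carries 4 σ bonds, giving a steric number of 4, so it is sp3.
C7: 4 σ bonds — 4 electron domains, sp3.
C8: 3 σ bonds, plus one π bond; 3 regions of electron density → sp2.
C9 carries 3 σ bonds, plus one π bond, giving a steric number of 3, so it is sp2.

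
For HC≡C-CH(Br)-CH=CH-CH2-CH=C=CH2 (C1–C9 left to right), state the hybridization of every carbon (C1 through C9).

C1 sp, C2 sp, C3 sp3, C4 sp2, C5 sp2, C6 sp3, C7 sp2, C8 sp, C9 sp2

C1 (2 σ bonds, plus two π bonds) has steric number 2: sp.
C2 (2 σ bonds, plus two π bonds) has steric number 2: sp.
C3 has 4 σ bonds: steric number 4 → sp3.
C4 — 3 σ bonds, plus one π bond. Steric number 3, so sp2.
C5 — 3 σ bonds, plus one π bond. Steric number 3, so sp2.
C6 — 4 σ bonds. Steric number 4, so sp3.
C7 carries 3 σ bonds, plus one π bond, giving a steric number of 3, so it is sp2.
C8: 2 σ bonds, plus two π bonds; 2 regions of electron density → sp.
C9: 3 σ bonds, plus one π bond — 3 electron domains, sp2.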